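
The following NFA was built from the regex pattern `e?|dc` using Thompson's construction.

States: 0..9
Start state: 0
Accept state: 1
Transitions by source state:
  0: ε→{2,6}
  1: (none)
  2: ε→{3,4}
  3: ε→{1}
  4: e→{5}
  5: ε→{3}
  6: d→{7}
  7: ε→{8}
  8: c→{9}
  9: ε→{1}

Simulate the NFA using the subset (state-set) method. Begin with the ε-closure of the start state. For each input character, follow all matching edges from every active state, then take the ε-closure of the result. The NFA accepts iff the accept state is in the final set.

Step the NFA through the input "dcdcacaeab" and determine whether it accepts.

S₀ = ε-closure({0}) = {0,1,2,3,4,6}
'd' @ 1: {7,8}
'c' @ 2: {1,9}  ✓accept
'd' @ 3: {}  — no active states
rest 'cacaeab' ignored (set empty)
final: {}; accept 1 not in set

Answer: REJECT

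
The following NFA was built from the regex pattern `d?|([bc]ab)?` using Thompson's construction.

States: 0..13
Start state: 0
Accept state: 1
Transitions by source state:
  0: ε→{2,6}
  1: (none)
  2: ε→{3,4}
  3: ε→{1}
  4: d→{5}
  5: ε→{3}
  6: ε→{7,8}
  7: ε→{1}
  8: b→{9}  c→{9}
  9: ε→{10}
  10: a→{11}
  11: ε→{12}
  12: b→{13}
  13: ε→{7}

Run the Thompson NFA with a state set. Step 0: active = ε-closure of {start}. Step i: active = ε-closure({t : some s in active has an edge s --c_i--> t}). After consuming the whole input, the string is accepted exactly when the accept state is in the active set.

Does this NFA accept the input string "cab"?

Answer: ACCEPT

Trace:
S₀ = ε-closure({0}) = {0,1,2,3,4,6,7,8}
'c' @ 1: {9,10}
'a' @ 2: {11,12}
'b' @ 3: {1,7,13}  ✓accept
end set {1,7,13} — state 1 in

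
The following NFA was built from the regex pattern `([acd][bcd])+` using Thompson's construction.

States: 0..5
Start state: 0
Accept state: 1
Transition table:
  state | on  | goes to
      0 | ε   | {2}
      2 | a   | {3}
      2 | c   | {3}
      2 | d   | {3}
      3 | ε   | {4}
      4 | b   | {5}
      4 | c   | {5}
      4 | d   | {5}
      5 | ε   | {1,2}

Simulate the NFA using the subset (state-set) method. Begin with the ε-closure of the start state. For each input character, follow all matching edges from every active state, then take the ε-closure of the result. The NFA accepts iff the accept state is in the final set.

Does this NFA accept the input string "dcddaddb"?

start: ε-closure({0}) = {0,2}
'd' @ 1: {3,4}
'c' @ 2: {1,2,5}  (accept∈set)
'd' @ 3: {3,4}
'd' @ 4: {1,2,5}  (accept∈set)
'a' @ 5: {3,4}
'd' @ 6: {1,2,5}  (accept∈set)
'd' @ 7: {3,4}
'b' @ 8: {1,2,5}  (accept∈set)
final: {1,2,5}; accept 1 in set

Answer: ACCEPT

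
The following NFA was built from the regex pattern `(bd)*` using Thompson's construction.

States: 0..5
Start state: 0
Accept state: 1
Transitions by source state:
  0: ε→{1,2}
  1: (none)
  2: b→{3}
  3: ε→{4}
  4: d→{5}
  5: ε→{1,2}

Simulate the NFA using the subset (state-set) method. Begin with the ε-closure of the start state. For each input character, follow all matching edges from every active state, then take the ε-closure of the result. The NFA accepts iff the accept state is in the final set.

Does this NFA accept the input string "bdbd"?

Answer: ACCEPT

Steps:
S₀ = ε-closure({0}) = {0,1,2}
'b' @ 1: {3,4}
'd' @ 2: {1,2,5}  (accept∈set)
'b' @ 3: {3,4}
'd' @ 4: {1,2,5}  (accept∈set)
after full input: {1,2,5}  (accept=1 in)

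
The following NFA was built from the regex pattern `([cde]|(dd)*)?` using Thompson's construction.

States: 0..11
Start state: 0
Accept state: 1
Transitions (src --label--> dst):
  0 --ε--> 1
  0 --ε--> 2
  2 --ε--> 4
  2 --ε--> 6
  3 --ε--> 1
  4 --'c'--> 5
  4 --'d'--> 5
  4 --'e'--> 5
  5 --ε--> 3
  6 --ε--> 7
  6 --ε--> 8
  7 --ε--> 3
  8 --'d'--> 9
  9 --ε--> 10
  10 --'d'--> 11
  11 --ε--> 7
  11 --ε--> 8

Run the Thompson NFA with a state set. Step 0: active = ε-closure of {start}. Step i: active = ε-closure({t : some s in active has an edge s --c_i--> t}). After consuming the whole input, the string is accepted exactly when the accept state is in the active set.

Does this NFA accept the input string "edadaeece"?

start: ε-closure({0}) = {0,1,2,3,4,6,7,8}
'e' @ 1: {1,3,5}  [accepting]
'd' @ 2: {}  — dead — no transitions
rest 'adaeece' ignored (set empty)
end set {} — state 1 not in

Answer: REJECT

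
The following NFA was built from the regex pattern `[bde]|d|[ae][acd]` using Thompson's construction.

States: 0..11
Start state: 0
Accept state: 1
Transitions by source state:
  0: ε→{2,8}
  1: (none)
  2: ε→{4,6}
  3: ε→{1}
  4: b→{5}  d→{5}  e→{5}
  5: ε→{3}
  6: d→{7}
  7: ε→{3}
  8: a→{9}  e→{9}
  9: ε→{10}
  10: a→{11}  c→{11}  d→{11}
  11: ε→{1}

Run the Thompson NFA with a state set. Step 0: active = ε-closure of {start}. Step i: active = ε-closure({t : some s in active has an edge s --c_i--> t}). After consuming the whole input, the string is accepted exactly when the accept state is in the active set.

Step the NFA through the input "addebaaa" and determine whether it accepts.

Answer: REJECT

Steps:
initial (ε-close {0}): {0,2,4,6,8}
'a' @ 1: {9,10}
'd' @ 2: {1,11}  ✓accept
'd' @ 3: {}  — state set empty
rest 'ebaaa' ignored (set empty)
end set {} — state 1 not in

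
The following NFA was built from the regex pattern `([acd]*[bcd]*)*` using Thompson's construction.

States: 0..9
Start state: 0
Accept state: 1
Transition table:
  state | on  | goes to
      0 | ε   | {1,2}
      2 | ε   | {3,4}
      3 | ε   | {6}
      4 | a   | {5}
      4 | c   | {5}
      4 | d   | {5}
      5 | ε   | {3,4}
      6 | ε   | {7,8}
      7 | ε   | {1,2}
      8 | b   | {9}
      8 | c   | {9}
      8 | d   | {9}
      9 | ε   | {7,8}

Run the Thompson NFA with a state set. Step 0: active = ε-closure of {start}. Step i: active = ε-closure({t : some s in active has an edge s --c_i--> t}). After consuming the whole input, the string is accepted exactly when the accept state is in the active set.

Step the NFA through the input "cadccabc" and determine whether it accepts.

Answer: ACCEPT

Derivation:
S₀ = ε-closure({0}) = {0,1,2,3,4,6,7,8}
'c' @ 1: {1,2,3,4,5,6,7,8,9}  ✓accept
'a' @ 2: {1,2,3,4,5,6,7,8}  ✓accept
'd' @ 3: {1,2,3,4,5,6,7,8,9}  ✓accept
'c' @ 4: {1,2,3,4,5,6,7,8,9}  ✓accept
'c' @ 5: {1,2,3,4,5,6,7,8,9}  ✓accept
'a' @ 6: {1,2,3,4,5,6,7,8}  ✓accept
'b' @ 7: {1,2,3,4,6,7,8,9}  ✓accept
'c' @ 8: {1,2,3,4,5,6,7,8,9}  ✓accept
end set {1,2,3,4,5,6,7,8,9} — state 1 in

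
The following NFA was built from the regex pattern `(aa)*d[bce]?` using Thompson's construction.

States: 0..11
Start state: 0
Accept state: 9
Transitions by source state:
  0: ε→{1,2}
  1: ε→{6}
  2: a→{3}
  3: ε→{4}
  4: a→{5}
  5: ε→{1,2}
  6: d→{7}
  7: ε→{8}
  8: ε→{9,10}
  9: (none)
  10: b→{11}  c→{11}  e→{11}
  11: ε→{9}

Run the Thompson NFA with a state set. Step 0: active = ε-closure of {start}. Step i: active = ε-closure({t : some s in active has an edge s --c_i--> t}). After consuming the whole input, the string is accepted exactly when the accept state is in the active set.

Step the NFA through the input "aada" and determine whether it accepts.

Answer: REJECT

Trace:
start: ε-closure({0}) = {0,1,2,6}
'a' @ 1: {3,4}
'a' @ 2: {1,2,5,6}
'd' @ 3: {7,8,9,10}  ✓accept
'a' @ 4: {}  — no active states
final: {}; accept 9 not in set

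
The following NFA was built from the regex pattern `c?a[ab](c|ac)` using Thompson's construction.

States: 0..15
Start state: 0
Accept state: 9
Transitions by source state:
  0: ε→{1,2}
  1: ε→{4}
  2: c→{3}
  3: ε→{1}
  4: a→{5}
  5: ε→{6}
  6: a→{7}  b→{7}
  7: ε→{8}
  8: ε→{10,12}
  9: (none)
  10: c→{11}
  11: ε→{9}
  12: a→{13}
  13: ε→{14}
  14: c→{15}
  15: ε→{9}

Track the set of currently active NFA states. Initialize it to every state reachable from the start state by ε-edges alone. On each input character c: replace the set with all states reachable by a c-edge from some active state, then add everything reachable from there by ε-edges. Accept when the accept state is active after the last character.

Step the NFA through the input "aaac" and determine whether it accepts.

initial (ε-close {0}): {0,1,2,4}
'a' @ 1: {5,6}
'a' @ 2: {7,8,10,12}
'a' @ 3: {13,14}
'c' @ 4: {9,15}  ✓accept
end set {9,15} — state 9 in

Answer: ACCEPT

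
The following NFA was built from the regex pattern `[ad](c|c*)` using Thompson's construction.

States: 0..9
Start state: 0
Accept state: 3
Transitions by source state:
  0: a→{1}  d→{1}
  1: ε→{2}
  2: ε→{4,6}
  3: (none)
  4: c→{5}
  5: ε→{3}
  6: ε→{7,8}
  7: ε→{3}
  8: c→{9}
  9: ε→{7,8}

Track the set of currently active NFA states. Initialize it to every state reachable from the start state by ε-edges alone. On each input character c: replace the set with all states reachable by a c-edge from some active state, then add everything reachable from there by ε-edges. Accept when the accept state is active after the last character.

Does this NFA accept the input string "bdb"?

initial (ε-close {0}): {0}
'b' @ 1: {}  — no active states
rest 'db' ignored (set empty)
end set {} — state 3 not in

Answer: REJECT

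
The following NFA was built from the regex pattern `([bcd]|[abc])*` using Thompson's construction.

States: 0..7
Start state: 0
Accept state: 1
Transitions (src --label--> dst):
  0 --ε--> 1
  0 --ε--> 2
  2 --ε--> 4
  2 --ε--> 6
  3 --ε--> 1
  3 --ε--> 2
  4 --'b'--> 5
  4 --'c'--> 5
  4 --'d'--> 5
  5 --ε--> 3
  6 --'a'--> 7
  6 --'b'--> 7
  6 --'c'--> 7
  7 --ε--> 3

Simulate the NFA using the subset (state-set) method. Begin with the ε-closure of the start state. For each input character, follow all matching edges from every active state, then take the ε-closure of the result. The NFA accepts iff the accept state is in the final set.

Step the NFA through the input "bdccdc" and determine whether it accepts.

Answer: ACCEPT

Trace:
start: ε-closure({0}) = {0,1,2,4,6}
'b' @ 1: {1,2,3,4,5,6,7}  ✓accept
'd' @ 2: {1,2,3,4,5,6}  ✓accept
'c' @ 3: {1,2,3,4,5,6,7}  ✓accept
'c' @ 4: {1,2,3,4,5,6,7}  ✓accept
'd' @ 5: {1,2,3,4,5,6}  ✓accept
'c' @ 6: {1,2,3,4,5,6,7}  ✓accept
end set {1,2,3,4,5,6,7} — state 1 in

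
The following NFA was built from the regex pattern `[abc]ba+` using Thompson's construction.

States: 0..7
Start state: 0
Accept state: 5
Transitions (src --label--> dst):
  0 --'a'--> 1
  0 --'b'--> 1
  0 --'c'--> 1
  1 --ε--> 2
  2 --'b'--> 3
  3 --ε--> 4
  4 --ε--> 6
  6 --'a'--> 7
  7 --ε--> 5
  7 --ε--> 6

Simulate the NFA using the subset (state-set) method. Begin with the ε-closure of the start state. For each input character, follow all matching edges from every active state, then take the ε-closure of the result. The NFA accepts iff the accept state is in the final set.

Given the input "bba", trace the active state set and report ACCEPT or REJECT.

Answer: ACCEPT

Steps:
initial (ε-close {0}): {0}
'b' @ 1: {1,2}
'b' @ 2: {3,4,6}
'a' @ 3: {5,6,7}  (accept∈set)
final: {5,6,7}; accept 5 in set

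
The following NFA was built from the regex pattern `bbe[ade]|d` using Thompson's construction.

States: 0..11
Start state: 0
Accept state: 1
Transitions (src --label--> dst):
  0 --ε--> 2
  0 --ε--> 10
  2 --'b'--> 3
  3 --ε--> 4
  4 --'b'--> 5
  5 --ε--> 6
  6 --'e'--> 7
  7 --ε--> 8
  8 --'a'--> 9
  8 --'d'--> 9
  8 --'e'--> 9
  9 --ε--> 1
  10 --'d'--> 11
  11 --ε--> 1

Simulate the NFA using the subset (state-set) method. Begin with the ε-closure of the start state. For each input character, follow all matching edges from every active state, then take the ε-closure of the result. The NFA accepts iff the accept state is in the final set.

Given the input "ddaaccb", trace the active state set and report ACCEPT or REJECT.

initial (ε-close {0}): {0,2,10}
'd' @ 1: {1,11}  ✓accept
'd' @ 2: {}  — no active states
rest 'aaccb' ignored (set empty)
final: {}; accept 1 not in set

Answer: REJECT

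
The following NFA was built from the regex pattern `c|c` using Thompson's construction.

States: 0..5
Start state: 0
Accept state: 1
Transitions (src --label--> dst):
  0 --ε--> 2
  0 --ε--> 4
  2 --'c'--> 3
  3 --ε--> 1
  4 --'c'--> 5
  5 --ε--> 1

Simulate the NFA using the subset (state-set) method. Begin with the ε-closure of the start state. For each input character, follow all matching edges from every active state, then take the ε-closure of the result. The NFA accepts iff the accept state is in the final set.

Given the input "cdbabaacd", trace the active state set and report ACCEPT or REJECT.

start: ε-closure({0}) = {0,2,4}
'c' @ 1: {1,3,5}  ✓accept
'd' @ 2: {}  — state set empty
rest 'babaacd' ignored (set empty)
final: {}; accept 1 not in set

Answer: REJECT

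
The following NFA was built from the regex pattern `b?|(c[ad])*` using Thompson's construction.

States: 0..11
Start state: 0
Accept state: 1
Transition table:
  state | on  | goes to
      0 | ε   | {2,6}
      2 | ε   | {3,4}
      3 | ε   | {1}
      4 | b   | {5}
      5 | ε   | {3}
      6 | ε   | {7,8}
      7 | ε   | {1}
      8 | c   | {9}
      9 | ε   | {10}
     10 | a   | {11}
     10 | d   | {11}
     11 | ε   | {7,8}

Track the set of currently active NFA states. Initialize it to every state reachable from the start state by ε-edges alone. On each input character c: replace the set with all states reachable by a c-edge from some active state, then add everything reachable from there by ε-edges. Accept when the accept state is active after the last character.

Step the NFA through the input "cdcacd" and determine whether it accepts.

S₀ = ε-closure({0}) = {0,1,2,3,4,6,7,8}
'c' @ 1: {9,10}
'd' @ 2: {1,7,8,11}  ✓accept
'c' @ 3: {9,10}
'a' @ 4: {1,7,8,11}  ✓accept
'c' @ 5: {9,10}
'd' @ 6: {1,7,8,11}  ✓accept
after full input: {1,7,8,11}  (accept=1 in)

Answer: ACCEPT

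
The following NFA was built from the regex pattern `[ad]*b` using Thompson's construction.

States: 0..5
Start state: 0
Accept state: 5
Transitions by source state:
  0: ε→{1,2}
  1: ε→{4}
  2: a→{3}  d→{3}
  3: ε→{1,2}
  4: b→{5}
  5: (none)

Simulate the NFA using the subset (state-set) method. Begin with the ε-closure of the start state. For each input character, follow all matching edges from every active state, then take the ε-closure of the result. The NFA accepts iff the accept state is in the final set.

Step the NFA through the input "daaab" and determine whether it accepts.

start: ε-closure({0}) = {0,1,2,4}
'd' @ 1: {1,2,3,4}
'a' @ 2: {1,2,3,4}
'a' @ 3: {1,2,3,4}
'a' @ 4: {1,2,3,4}
'b' @ 5: {5}  [accepting]
final: {5}; accept 5 in set

Answer: ACCEPT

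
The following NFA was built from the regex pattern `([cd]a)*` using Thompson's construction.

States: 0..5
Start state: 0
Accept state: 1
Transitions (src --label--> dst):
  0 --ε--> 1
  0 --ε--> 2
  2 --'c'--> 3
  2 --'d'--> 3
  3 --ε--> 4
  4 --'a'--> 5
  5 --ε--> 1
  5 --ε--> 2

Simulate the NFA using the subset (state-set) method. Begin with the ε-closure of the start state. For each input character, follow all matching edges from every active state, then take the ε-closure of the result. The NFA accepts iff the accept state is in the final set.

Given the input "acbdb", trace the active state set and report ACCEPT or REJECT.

start: ε-closure({0}) = {0,1,2}
'a' @ 1: {}  — state set empty
rest 'cbdb' ignored (set empty)
after full input: {}  (accept=1 not in)

Answer: REJECT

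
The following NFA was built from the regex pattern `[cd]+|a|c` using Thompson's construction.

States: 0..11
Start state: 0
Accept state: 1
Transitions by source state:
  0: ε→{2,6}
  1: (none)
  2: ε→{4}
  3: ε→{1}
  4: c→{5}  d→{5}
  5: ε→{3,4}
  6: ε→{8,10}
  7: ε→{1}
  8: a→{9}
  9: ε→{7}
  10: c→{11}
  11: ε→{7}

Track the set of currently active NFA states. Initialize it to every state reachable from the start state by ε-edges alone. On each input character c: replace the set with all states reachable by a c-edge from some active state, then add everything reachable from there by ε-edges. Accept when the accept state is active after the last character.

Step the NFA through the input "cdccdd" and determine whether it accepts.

start: ε-closure({0}) = {0,2,4,6,8,10}
'c' @ 1: {1,3,4,5,7,11}  [accepting]
'd' @ 2: {1,3,4,5}  [accepting]
'c' @ 3: {1,3,4,5}  [accepting]
'c' @ 4: {1,3,4,5}  [accepting]
'd' @ 5: {1,3,4,5}  [accepting]
'd' @ 6: {1,3,4,5}  [accepting]
final: {1,3,4,5}; accept 1 in set

Answer: ACCEPT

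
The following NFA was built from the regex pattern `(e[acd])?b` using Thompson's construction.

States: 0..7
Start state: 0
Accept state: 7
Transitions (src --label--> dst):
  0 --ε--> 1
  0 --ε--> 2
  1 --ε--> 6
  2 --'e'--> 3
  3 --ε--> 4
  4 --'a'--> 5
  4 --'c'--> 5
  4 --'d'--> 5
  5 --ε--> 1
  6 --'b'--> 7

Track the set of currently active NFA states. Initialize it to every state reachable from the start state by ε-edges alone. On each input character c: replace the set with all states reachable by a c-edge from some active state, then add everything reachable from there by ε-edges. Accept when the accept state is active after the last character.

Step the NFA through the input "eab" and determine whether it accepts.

initial (ε-close {0}): {0,1,2,6}
'e' @ 1: {3,4}
'a' @ 2: {1,5,6}
'b' @ 3: {7}  (accept∈set)
end set {7} — state 7 in

Answer: ACCEPT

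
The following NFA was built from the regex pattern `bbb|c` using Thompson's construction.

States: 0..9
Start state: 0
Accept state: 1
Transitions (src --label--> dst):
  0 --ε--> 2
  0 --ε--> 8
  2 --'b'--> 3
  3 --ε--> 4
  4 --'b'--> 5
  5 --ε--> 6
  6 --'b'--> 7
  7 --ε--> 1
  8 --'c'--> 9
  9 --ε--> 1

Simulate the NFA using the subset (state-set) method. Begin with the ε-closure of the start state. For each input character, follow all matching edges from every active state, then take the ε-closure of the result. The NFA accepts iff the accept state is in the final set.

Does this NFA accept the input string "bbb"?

Answer: ACCEPT

Steps:
start: ε-closure({0}) = {0,2,8}
'b' @ 1: {3,4}
'b' @ 2: {5,6}
'b' @ 3: {1,7}  (accept∈set)
final: {1,7}; accept 1 in set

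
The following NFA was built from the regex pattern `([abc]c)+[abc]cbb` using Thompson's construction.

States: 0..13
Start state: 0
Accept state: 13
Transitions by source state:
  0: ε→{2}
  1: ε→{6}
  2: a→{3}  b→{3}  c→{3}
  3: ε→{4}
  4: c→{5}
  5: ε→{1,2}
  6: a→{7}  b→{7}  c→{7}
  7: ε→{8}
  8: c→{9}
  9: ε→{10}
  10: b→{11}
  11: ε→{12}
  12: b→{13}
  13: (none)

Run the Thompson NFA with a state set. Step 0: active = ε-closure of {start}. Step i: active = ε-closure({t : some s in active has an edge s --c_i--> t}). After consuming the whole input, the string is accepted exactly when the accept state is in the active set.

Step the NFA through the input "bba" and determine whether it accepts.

initial (ε-close {0}): {0,2}
'b' @ 1: {3,4}
'b' @ 2: {}  — state set empty
rest 'a' ignored (set empty)
end set {} — state 13 not in

Answer: REJECT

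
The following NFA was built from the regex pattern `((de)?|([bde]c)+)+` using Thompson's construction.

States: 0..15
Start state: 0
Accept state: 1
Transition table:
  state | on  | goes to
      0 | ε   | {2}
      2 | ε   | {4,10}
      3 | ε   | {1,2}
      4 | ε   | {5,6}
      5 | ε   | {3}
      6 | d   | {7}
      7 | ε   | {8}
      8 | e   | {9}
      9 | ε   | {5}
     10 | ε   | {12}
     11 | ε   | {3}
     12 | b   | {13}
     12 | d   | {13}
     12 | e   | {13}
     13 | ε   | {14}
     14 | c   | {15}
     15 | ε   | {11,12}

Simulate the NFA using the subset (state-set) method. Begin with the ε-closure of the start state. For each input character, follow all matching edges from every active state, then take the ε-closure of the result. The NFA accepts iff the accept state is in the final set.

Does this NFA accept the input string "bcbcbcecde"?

start: ε-closure({0}) = {0,1,2,3,4,5,6,10,12}
'b' @ 1: {13,14}
'c' @ 2: {1,2,3,4,5,6,10,11,12,15}  [accepting]
'b' @ 3: {13,14}
'c' @ 4: {1,2,3,4,5,6,10,11,12,15}  [accepting]
'b' @ 5: {13,14}
'c' @ 6: {1,2,3,4,5,6,10,11,12,15}  [accepting]
'e' @ 7: {13,14}
'c' @ 8: {1,2,3,4,5,6,10,11,12,15}  [accepting]
'd' @ 9: {7,8,13,14}
'e' @ 10: {1,2,3,4,5,6,9,10,12}  [accepting]
end set {1,2,3,4,5,6,9,10,12} — state 1 in

Answer: ACCEPT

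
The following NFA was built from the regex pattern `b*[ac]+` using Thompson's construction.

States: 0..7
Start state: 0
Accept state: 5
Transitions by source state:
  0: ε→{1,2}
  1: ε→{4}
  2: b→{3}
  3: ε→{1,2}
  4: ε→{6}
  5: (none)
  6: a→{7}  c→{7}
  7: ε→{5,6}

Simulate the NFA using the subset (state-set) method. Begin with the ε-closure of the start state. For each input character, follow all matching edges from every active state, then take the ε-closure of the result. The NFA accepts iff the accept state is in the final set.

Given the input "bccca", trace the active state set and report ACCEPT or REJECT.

Answer: ACCEPT

Steps:
S₀ = ε-closure({0}) = {0,1,2,4,6}
'b' @ 1: {1,2,3,4,6}
'c' @ 2: {5,6,7}  ✓accept
'c' @ 3: {5,6,7}  ✓accept
'c' @ 4: {5,6,7}  ✓accept
'a' @ 5: {5,6,7}  ✓accept
end set {5,6,7} — state 5 in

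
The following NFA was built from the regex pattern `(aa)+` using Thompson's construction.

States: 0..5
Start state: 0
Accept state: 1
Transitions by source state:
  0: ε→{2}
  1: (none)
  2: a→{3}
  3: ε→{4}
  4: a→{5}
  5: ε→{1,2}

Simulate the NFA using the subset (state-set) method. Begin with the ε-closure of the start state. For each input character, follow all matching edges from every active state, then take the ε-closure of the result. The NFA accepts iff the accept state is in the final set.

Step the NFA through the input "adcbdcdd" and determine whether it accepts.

S₀ = ε-closure({0}) = {0,2}
'a' @ 1: {3,4}
'd' @ 2: {}  — no active states
rest 'cbdcdd' ignored (set empty)
final: {}; accept 1 not in set

Answer: REJECT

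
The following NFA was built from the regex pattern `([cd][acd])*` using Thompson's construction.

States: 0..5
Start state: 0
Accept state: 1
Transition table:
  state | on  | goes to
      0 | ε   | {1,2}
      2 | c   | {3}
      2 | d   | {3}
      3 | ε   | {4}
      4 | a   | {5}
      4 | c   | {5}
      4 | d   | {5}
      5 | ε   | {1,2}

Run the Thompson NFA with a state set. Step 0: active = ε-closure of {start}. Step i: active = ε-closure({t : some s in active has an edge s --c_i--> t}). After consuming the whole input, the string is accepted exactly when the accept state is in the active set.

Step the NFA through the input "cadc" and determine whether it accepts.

Answer: ACCEPT

Derivation:
S₀ = ε-closure({0}) = {0,1,2}
'c' @ 1: {3,4}
'a' @ 2: {1,2,5}  (accept∈set)
'd' @ 3: {3,4}
'c' @ 4: {1,2,5}  (accept∈set)
end set {1,2,5} — state 1 in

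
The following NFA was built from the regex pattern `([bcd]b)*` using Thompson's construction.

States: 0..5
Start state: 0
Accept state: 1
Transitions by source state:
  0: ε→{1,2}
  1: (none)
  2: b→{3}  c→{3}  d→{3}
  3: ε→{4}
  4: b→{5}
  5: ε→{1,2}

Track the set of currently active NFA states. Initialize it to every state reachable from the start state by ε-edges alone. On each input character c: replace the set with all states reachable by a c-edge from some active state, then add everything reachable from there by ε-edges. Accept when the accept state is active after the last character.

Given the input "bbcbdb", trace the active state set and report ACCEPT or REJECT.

initial (ε-close {0}): {0,1,2}
'b' @ 1: {3,4}
'b' @ 2: {1,2,5}  [accepting]
'c' @ 3: {3,4}
'b' @ 4: {1,2,5}  [accepting]
'd' @ 5: {3,4}
'b' @ 6: {1,2,5}  [accepting]
final: {1,2,5}; accept 1 in set

Answer: ACCEPT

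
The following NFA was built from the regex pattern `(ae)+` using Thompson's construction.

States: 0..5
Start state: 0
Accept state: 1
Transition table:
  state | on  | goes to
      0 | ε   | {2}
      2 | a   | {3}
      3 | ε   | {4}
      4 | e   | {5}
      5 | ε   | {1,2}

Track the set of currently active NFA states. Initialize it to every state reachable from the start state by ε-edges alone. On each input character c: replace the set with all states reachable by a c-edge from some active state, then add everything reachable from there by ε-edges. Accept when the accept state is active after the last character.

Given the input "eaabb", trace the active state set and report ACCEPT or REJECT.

S₀ = ε-closure({0}) = {0,2}
'e' @ 1: {}  — no active states
rest 'aabb' ignored (set empty)
final: {}; accept 1 not in set

Answer: REJECT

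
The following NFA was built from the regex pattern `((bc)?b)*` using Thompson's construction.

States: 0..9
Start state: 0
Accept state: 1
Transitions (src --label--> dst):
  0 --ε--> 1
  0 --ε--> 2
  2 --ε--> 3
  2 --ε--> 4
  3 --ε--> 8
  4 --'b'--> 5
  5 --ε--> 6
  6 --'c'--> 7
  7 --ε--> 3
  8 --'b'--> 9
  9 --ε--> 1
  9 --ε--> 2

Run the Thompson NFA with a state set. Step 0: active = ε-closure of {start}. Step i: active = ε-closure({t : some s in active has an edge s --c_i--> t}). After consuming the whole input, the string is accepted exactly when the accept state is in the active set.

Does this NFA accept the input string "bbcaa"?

S₀ = ε-closure({0}) = {0,1,2,3,4,8}
'b' @ 1: {1,2,3,4,5,6,8,9}  [accepting]
'b' @ 2: {1,2,3,4,5,6,8,9}  [accepting]
'c' @ 3: {3,7,8}
'a' @ 4: {}  — dead — no transitions
rest 'a' ignored (set empty)
after full input: {}  (accept=1 not in)

Answer: REJECT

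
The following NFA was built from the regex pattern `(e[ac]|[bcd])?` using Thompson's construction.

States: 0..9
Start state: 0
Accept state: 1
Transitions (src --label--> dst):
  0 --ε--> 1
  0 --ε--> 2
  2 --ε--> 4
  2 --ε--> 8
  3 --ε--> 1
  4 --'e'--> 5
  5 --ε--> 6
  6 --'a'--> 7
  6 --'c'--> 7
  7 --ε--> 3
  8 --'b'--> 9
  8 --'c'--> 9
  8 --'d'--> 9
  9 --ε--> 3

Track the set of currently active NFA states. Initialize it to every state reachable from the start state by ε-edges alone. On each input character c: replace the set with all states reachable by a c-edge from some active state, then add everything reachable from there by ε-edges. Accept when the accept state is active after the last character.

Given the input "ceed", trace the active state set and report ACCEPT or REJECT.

start: ε-closure({0}) = {0,1,2,4,8}
'c' @ 1: {1,3,9}  [accepting]
'e' @ 2: {}  — no active states
rest 'ed' ignored (set empty)
after full input: {}  (accept=1 not in)

Answer: REJECT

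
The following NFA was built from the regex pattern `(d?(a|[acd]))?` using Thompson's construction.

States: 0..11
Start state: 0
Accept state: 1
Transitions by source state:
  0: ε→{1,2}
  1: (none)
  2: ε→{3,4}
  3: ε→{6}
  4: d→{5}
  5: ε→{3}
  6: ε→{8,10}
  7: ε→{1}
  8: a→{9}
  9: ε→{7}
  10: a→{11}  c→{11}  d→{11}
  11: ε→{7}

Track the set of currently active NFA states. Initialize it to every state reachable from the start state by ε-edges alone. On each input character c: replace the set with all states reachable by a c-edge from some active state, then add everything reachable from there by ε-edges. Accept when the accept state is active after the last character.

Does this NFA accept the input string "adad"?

Answer: REJECT

Steps:
initial (ε-close {0}): {0,1,2,3,4,6,8,10}
'a' @ 1: {1,7,9,11}  [accepting]
'd' @ 2: {}  — dead — no transitions
rest 'ad' ignored (set empty)
final: {}; accept 1 not in set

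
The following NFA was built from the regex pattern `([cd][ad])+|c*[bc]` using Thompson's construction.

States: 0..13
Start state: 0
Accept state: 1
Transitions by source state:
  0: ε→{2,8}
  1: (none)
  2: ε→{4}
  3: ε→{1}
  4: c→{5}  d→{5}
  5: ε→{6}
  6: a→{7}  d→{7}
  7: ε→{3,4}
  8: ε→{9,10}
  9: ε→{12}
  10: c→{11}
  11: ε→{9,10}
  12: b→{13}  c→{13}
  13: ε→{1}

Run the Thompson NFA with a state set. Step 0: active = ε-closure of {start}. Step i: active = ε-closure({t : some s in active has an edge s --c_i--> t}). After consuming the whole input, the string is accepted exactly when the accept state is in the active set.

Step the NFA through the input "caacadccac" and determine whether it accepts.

Answer: REJECT

Steps:
start: ε-closure({0}) = {0,2,4,8,9,10,12}
'c' @ 1: {1,5,6,9,10,11,12,13}  [accepting]
'a' @ 2: {1,3,4,7}  [accepting]
'a' @ 3: {}  — state set empty
rest 'cadccac' ignored (set empty)
after full input: {}  (accept=1 not in)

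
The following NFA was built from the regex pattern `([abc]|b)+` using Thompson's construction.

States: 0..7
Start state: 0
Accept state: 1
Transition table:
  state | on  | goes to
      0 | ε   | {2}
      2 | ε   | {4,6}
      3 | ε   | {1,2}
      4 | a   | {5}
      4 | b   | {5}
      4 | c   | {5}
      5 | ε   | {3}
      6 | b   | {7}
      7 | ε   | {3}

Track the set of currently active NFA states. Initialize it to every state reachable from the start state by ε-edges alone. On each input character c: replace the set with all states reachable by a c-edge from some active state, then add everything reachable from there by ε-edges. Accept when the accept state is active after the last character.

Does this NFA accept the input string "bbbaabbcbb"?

Answer: ACCEPT

Derivation:
initial (ε-close {0}): {0,2,4,6}
'b' @ 1: {1,2,3,4,5,6,7}  ✓accept
'b' @ 2: {1,2,3,4,5,6,7}  ✓accept
'b' @ 3: {1,2,3,4,5,6,7}  ✓accept
'a' @ 4: {1,2,3,4,5,6}  ✓accept
'a' @ 5: {1,2,3,4,5,6}  ✓accept
'b' @ 6: {1,2,3,4,5,6,7}  ✓accept
'b' @ 7: {1,2,3,4,5,6,7}  ✓accept
'c' @ 8: {1,2,3,4,5,6}  ✓accept
'b' @ 9: {1,2,3,4,5,6,7}  ✓accept
'b' @ 10: {1,2,3,4,5,6,7}  ✓accept
final: {1,2,3,4,5,6,7}; accept 1 in set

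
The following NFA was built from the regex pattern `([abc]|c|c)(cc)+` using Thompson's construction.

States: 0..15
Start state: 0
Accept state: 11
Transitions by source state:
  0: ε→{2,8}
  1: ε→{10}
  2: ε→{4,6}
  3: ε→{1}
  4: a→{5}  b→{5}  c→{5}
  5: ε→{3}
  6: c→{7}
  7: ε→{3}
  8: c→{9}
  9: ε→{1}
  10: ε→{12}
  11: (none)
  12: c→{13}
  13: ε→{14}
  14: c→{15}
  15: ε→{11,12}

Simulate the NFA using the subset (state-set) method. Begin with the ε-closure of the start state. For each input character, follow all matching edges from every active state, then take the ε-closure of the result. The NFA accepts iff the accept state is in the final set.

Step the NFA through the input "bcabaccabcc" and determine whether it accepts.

Answer: REJECT

Trace:
start: ε-closure({0}) = {0,2,4,6,8}
'b' @ 1: {1,3,5,10,12}
'c' @ 2: {13,14}
'a' @ 3: {}  — state set empty
rest 'baccabcc' ignored (set empty)
final: {}; accept 11 not in set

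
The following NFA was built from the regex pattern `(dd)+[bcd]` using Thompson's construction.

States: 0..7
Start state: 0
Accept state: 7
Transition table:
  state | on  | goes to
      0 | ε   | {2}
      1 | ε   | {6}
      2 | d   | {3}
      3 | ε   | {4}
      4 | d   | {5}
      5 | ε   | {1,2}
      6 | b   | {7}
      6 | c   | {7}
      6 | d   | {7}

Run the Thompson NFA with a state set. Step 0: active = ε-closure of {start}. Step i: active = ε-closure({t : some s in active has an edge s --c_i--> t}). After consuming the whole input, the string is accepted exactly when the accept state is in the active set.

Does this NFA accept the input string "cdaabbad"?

Answer: REJECT

Derivation:
start: ε-closure({0}) = {0,2}
'c' @ 1: {}  — state set empty
rest 'daabbad' ignored (set empty)
after full input: {}  (accept=7 not in)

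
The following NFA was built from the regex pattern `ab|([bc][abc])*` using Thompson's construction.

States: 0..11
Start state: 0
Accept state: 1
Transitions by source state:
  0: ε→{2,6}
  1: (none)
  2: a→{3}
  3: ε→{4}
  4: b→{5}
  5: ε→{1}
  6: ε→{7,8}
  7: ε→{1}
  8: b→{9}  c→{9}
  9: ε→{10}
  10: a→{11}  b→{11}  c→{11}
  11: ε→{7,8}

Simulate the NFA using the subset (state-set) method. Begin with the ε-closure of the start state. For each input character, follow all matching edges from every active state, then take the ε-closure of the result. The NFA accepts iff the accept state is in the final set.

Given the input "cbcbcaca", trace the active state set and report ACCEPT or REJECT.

Answer: ACCEPT

Trace:
S₀ = ε-closure({0}) = {0,1,2,6,7,8}
'c' @ 1: {9,10}
'b' @ 2: {1,7,8,11}  [accepting]
'c' @ 3: {9,10}
'b' @ 4: {1,7,8,11}  [accepting]
'c' @ 5: {9,10}
'a' @ 6: {1,7,8,11}  [accepting]
'c' @ 7: {9,10}
'a' @ 8: {1,7,8,11}  [accepting]
final: {1,7,8,11}; accept 1 in set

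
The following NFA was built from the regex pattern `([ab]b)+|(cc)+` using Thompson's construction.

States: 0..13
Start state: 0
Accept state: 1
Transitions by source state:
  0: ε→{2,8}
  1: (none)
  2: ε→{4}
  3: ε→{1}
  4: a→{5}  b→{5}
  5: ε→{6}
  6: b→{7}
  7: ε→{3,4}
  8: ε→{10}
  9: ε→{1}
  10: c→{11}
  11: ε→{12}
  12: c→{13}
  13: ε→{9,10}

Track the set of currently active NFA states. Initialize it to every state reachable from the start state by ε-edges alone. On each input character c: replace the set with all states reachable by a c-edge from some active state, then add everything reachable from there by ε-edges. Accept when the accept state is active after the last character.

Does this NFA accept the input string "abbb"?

Answer: ACCEPT

Steps:
initial (ε-close {0}): {0,2,4,8,10}
'a' @ 1: {5,6}
'b' @ 2: {1,3,4,7}  ✓accept
'b' @ 3: {5,6}
'b' @ 4: {1,3,4,7}  ✓accept
final: {1,3,4,7}; accept 1 in set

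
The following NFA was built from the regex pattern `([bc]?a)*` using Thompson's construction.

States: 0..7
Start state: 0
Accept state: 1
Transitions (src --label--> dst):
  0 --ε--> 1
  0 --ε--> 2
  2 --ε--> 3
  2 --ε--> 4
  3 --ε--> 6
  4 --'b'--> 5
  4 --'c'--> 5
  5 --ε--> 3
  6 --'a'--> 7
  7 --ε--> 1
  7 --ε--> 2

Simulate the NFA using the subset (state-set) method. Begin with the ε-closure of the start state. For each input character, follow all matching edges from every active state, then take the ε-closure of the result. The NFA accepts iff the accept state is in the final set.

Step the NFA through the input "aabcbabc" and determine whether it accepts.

initial (ε-close {0}): {0,1,2,3,4,6}
'a' @ 1: {1,2,3,4,6,7}  (accept∈set)
'a' @ 2: {1,2,3,4,6,7}  (accept∈set)
'b' @ 3: {3,5,6}
'c' @ 4: {}  — dead — no transitions
rest 'babc' ignored (set empty)
final: {}; accept 1 not in set

Answer: REJECT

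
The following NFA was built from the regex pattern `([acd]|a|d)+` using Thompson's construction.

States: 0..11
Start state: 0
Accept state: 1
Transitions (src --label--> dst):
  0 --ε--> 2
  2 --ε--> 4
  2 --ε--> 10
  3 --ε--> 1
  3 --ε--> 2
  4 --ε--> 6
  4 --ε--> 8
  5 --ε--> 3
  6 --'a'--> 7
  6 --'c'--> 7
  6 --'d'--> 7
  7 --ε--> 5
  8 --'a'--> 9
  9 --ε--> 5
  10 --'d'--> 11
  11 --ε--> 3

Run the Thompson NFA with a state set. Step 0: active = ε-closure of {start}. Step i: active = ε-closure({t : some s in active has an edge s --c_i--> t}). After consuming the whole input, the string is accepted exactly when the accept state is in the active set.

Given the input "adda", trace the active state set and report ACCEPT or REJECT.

initial (ε-close {0}): {0,2,4,6,8,10}
'a' @ 1: {1,2,3,4,5,6,7,8,9,10}  ✓accept
'd' @ 2: {1,2,3,4,5,6,7,8,10,11}  ✓accept
'd' @ 3: {1,2,3,4,5,6,7,8,10,11}  ✓accept
'a' @ 4: {1,2,3,4,5,6,7,8,9,10}  ✓accept
final: {1,2,3,4,5,6,7,8,9,10}; accept 1 in set

Answer: ACCEPT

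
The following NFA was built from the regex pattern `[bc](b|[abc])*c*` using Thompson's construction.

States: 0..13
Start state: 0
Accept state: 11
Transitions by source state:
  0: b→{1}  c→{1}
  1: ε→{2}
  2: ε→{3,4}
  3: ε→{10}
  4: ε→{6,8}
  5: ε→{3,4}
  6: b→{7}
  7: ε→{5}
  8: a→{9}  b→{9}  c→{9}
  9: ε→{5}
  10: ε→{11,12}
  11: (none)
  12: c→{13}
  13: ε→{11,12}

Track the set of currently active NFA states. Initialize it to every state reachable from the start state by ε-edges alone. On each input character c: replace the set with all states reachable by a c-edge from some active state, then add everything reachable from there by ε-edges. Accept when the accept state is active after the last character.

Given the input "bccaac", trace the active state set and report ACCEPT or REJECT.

start: ε-closure({0}) = {0}
'b' @ 1: {1,2,3,4,6,8,10,11,12}  (accept∈set)
'c' @ 2: {3,4,5,6,8,9,10,11,12,13}  (accept∈set)
'c' @ 3: {3,4,5,6,8,9,10,11,12,13}  (accept∈set)
'a' @ 4: {3,4,5,6,8,9,10,11,12}  (accept∈set)
'a' @ 5: {3,4,5,6,8,9,10,11,12}  (accept∈set)
'c' @ 6: {3,4,5,6,8,9,10,11,12,13}  (accept∈set)
end set {3,4,5,6,8,9,10,11,12,13} — state 11 in

Answer: ACCEPT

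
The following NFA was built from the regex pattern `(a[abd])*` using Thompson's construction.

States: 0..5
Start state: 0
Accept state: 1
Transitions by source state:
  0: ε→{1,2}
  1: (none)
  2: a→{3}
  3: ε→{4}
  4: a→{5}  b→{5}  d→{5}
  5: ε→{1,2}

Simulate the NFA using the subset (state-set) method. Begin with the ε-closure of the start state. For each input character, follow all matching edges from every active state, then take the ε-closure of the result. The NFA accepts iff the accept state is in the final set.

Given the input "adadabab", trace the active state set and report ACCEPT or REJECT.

S₀ = ε-closure({0}) = {0,1,2}
'a' @ 1: {3,4}
'd' @ 2: {1,2,5}  (accept∈set)
'a' @ 3: {3,4}
'd' @ 4: {1,2,5}  (accept∈set)
'a' @ 5: {3,4}
'b' @ 6: {1,2,5}  (accept∈set)
'a' @ 7: {3,4}
'b' @ 8: {1,2,5}  (accept∈set)
end set {1,2,5} — state 1 in

Answer: ACCEPT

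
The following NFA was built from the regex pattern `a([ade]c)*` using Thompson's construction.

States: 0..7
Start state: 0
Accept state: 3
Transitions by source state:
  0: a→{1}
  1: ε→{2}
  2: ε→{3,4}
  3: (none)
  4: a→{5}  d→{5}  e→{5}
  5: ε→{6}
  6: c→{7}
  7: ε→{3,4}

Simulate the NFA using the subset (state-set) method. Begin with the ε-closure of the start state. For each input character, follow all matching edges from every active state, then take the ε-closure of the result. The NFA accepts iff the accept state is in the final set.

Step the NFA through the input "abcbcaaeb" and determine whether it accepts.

Answer: REJECT

Derivation:
S₀ = ε-closure({0}) = {0}
'a' @ 1: {1,2,3,4}  ✓accept
'b' @ 2: {}  — no active states
rest 'cbcaaeb' ignored (set empty)
end set {} — state 3 not in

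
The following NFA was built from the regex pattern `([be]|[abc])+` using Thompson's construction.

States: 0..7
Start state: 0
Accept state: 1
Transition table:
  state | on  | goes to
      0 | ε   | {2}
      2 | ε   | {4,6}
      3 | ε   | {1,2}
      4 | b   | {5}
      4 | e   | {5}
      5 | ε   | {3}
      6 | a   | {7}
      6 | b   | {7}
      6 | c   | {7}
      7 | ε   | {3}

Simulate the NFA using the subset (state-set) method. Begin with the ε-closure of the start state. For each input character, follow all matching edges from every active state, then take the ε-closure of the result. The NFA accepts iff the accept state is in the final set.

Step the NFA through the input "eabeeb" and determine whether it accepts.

start: ε-closure({0}) = {0,2,4,6}
'e' @ 1: {1,2,3,4,5,6}  [accepting]
'a' @ 2: {1,2,3,4,6,7}  [accepting]
'b' @ 3: {1,2,3,4,5,6,7}  [accepting]
'e' @ 4: {1,2,3,4,5,6}  [accepting]
'e' @ 5: {1,2,3,4,5,6}  [accepting]
'b' @ 6: {1,2,3,4,5,6,7}  [accepting]
after full input: {1,2,3,4,5,6,7}  (accept=1 in)

Answer: ACCEPT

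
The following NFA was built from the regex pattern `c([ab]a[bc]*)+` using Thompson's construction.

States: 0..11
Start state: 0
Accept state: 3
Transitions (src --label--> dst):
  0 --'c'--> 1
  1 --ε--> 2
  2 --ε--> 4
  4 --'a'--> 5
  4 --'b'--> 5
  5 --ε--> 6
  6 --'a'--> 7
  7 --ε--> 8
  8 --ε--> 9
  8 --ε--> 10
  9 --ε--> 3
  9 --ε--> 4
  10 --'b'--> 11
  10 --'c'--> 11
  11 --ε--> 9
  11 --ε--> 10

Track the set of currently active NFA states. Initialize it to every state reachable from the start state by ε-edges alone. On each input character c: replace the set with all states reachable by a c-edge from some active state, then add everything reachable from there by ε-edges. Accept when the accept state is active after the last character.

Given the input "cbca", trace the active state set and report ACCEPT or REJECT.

start: ε-closure({0}) = {0}
'c' @ 1: {1,2,4}
'b' @ 2: {5,6}
'c' @ 3: {}  — state set empty
rest 'a' ignored (set empty)
after full input: {}  (accept=3 not in)

Answer: REJECT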